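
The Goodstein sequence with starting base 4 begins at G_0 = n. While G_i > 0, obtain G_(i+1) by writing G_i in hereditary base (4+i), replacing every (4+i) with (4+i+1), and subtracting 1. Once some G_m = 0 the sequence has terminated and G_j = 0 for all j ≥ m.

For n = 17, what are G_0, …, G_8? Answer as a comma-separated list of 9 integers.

[0] 17 ≡ 4^2 + 1 (base 4). Lift 5: 26. −1: 25.
[1] 25 ≡ 5^2 (base 5). Lift 6: 36. −1: 35.
[2] 35 ≡ 5·6 + 5 (base 6). Lift 7: 40. −1: 39.
[3] 39 ≡ 5·7 + 4 (base 7). Lift 8: 44. −1: 43.
[4] 43 ≡ 5·8 + 3 (base 8). Lift 9: 48. −1: 47.
[5] 47 ≡ 5·9 + 2 (base 9). Lift 10: 52. −1: 51.
[6] 51 ≡ 5·10 + 1 (base 10). Lift 11: 56. −1: 55.
[7] 55 ≡ 5·11 (base 11). Lift 12: 60. −1: 59.

17, 25, 35, 39, 43, 47, 51, 55, 59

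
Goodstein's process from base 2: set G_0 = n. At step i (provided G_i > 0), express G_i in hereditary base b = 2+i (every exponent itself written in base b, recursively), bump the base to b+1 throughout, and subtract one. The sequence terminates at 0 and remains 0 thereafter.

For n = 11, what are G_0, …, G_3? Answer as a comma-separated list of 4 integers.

11, 84, 1027, 15627

G_0 = 11. HB_2(11) = 2^(2 + 1) + 2 + 1. Bump = 85. G_1 = 84.
G_1 = 84. HB_3(84) = 3^(3 + 1) + 3. Bump = 1028. G_2 = 1027.
G_2 = 1027. HB_4(1027) = 4^(4 + 1) + 3. Bump = 15628. G_3 = 15627.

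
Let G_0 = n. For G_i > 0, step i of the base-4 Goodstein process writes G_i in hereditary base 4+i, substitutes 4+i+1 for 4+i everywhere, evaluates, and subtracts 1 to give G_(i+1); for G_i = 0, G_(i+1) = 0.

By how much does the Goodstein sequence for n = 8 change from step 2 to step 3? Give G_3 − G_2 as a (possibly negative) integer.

0

[0] 8 ≡ 2·4 (base 4). Lift 5: 10. −1: 9.
[1] 9 ≡ 5 + 4 (base 5). Lift 6: 10. −1: 9.
[2] 9 ≡ 6 + 3 (base 6). Lift 7: 10. −1: 9.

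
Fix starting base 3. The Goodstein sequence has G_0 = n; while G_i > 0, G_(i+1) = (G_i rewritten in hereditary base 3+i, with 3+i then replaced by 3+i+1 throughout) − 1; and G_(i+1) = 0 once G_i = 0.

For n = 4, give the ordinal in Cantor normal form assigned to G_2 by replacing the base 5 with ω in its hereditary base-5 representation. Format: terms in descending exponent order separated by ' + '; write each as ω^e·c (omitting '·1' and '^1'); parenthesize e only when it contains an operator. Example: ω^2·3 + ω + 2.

[0] 4 ≡ 3 + 1 (base 3). Lift 4: 5. −1: 4.
[1] 4 ≡ 4 (base 4). Lift 5: 5. −1: 4.
[2] 4 ≡ 4 (base 5). Lift 6: 4. −1: 3.

4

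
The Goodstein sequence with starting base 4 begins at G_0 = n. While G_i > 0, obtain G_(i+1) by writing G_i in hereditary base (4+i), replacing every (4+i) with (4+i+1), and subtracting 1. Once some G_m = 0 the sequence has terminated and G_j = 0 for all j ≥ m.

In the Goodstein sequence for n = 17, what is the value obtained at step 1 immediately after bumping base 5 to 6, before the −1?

36

i=0: 17 = 4^2 + 1 (b=4); 4→5: 5^2 + 1 = 26; 26−1 = 25
i=1: 25 = 5^2 (b=5); 5→6: 6^2 = 36; 36−1 = 35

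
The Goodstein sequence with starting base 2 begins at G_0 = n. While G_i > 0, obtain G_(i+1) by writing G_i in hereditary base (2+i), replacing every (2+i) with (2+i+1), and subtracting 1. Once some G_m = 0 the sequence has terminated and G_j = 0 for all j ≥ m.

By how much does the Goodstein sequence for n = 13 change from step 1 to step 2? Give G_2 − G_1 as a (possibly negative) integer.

1171

[0] 13 ≡ 2^(2 + 1) + 2^2 + 1 (base 2). Lift 3: 109. −1: 108.
[1] 108 ≡ 3^(3 + 1) + 3^3 (base 3). Lift 4: 1280. −1: 1279.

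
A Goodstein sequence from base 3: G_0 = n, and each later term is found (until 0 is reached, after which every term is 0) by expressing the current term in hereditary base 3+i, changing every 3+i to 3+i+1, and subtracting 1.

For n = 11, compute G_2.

G_0=11  [base 3] 3^2 + 2  →[3↦4]→  4^2 + 2 = 18  −1 ⇒ G_1=17
G_1=17  [base 4] 4^2 + 1  →[4↦5]→  5^2 + 1 = 26  −1 ⇒ G_2=25

25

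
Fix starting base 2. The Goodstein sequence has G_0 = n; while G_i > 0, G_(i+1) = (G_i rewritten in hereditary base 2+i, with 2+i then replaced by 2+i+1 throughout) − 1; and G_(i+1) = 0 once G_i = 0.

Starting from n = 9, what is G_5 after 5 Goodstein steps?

2471826

base 2: 9 = 2^(2 + 1) + 1; at 3: 3^(3 + 1) + 1 = 82; next = 81
base 3: 81 = 3^(3 + 1); at 4: 4^(4 + 1) = 1024; next = 1023
base 4: 1023 = 3·4^4 + 3·4^3 + 3·4^2 + 3·4 + 3; at 5: 3·5^5 + 3·5^3 + 3·5^2 + 3·5 + 3 = 9843; next = 9842
base 5: 9842 = 3·5^5 + 3·5^3 + 3·5^2 + 3·5 + 2; at 6: 3·6^6 + 3·6^3 + 3·6^2 + 3·6 + 2 = 140744; next = 140743
base 6: 140743 = 3·6^6 + 3·6^3 + 3·6^2 + 3·6 + 1; at 7: 3·7^7 + 3·7^3 + 3·7^2 + 3·7 + 1 = 2471827; next = 2471826
base 7: 2471826 = 3·7^7 + 3·7^3 + 3·7^2 + 3·7; at 8: 3·8^8 + 3·8^3 + 3·8^2 + 3·8 = 50333400; next = 50333399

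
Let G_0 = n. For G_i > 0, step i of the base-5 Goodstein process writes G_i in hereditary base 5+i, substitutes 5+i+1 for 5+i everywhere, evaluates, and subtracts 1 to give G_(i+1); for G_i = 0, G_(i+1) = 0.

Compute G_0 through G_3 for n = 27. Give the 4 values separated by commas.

step 0: 27 = 5^2 + 2; sub 6 for 5: 6^2 + 2; = 38; G_1 = 38−1 = 37
step 1: 37 = 6^2 + 1; sub 7 for 6: 7^2 + 1; = 50; G_2 = 50−1 = 49
step 2: 49 = 7^2; sub 8 for 7: 8^2; = 64; G_3 = 64−1 = 63

27, 37, 49, 63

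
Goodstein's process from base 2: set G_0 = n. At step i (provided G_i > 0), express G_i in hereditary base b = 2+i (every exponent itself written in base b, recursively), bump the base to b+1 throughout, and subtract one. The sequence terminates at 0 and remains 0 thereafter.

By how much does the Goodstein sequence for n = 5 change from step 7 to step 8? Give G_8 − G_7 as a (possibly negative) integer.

G_0 = 5. HB_2(5) = 2^2 + 1. Bump = 28. G_1 = 27.
G_1 = 27. HB_3(27) = 3^3. Bump = 256. G_2 = 255.
G_2 = 255. HB_4(255) = 3·4^3 + 3·4^2 + 3·4 + 3. Bump = 468. G_3 = 467.
G_3 = 467. HB_5(467) = 3·5^3 + 3·5^2 + 3·5 + 2. Bump = 776. G_4 = 775.
G_4 = 775. HB_6(775) = 3·6^3 + 3·6^2 + 3·6 + 1. Bump = 1198. G_5 = 1197.
G_5 = 1197. HB_7(1197) = 3·7^3 + 3·7^2 + 3·7. Bump = 1752. G_6 = 1751.
G_6 = 1751. HB_8(1751) = 3·8^3 + 3·8^2 + 2·8 + 7. Bump = 2455. G_7 = 2454.
G_7 = 2454. HB_9(2454) = 3·9^3 + 3·9^2 + 2·9 + 6. Bump = 3326. G_8 = 3325.

871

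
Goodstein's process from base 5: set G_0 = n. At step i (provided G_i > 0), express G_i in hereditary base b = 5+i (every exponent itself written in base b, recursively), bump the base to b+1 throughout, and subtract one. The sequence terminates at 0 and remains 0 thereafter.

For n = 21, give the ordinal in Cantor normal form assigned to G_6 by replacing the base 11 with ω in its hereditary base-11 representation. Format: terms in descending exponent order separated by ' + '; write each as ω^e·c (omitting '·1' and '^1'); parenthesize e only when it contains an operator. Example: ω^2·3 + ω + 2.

step 0: 21 = 4·5 + 1; sub 6 for 5: 4·6 + 1; = 25; G_1 = 25−1 = 24
step 1: 24 = 4·6; sub 7 for 6: 4·7; = 28; G_2 = 28−1 = 27
step 2: 27 = 3·7 + 6; sub 8 for 7: 3·8 + 6; = 30; G_3 = 30−1 = 29
step 3: 29 = 3·8 + 5; sub 9 for 8: 3·9 + 5; = 32; G_4 = 32−1 = 31
step 4: 31 = 3·9 + 4; sub 10 for 9: 3·10 + 4; = 34; G_5 = 34−1 = 33
step 5: 33 = 3·10 + 3; sub 11 for 10: 3·11 + 3; = 36; G_6 = 36−1 = 35

ω·3 + 2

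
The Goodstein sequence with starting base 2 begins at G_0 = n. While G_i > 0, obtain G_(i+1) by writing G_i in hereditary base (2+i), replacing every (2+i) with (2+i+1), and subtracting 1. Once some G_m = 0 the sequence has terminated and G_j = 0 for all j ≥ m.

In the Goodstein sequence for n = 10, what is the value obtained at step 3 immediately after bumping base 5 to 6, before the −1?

279936

step 0: 10 = 2^(2 + 1) + 2; sub 3 for 2: 3^(3 + 1) + 3; = 84; G_1 = 84−1 = 83
step 1: 83 = 3^(3 + 1) + 2; sub 4 for 3: 4^(4 + 1) + 2; = 1026; G_2 = 1026−1 = 1025
step 2: 1025 = 4^(4 + 1) + 1; sub 5 for 4: 5^(5 + 1) + 1; = 15626; G_3 = 15626−1 = 15625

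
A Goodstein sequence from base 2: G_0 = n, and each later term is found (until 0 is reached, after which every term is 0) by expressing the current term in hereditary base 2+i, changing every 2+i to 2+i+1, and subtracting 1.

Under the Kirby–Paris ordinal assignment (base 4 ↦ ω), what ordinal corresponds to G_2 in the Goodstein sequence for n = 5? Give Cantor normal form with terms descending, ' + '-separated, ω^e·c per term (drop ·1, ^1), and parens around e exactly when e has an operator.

[0] 5 ≡ 2^2 + 1 (base 2). Lift 3: 28. −1: 27.
[1] 27 ≡ 3^3 (base 3). Lift 4: 256. −1: 255.
[2] 255 ≡ 3·4^3 + 3·4^2 + 3·4 + 3 (base 4). Lift 5: 468. −1: 467.

ω^3·3 + ω^2·3 + ω·3 + 3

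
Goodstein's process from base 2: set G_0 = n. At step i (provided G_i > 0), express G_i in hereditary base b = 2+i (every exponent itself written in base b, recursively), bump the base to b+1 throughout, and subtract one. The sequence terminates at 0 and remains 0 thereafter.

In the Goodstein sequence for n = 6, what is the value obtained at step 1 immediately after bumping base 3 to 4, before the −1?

i=0: 6 = 2^2 + 2 (b=2); 2→3: 3^3 + 3 = 30; 30−1 = 29
i=1: 29 = 3^3 + 2 (b=3); 3→4: 4^4 + 2 = 258; 258−1 = 257

258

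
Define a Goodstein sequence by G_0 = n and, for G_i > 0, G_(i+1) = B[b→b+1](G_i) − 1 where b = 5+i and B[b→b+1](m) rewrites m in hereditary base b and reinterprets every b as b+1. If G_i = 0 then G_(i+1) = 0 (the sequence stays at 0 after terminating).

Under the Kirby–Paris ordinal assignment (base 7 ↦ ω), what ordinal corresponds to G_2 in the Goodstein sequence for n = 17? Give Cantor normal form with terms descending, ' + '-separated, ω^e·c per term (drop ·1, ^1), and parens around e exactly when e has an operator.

ω·3

(0) 17|_5 = 3·5 + 2 ↦ 3·6 + 2|_6 = 20 ⇒ 19
(1) 19|_6 = 3·6 + 1 ↦ 3·7 + 1|_7 = 22 ⇒ 21
(2) 21|_7 = 3·7 ↦ 3·8|_8 = 24 ⇒ 23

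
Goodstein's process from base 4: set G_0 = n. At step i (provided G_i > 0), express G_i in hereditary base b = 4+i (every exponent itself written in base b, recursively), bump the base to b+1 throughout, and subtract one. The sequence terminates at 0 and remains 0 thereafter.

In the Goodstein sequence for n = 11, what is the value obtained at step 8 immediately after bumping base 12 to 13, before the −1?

16

(0) 11|_4 = 2·4 + 3 ↦ 2·5 + 3|_5 = 13 ⇒ 12
(1) 12|_5 = 2·5 + 2 ↦ 2·6 + 2|_6 = 14 ⇒ 13
(2) 13|_6 = 2·6 + 1 ↦ 2·7 + 1|_7 = 15 ⇒ 14
(3) 14|_7 = 2·7 ↦ 2·8|_8 = 16 ⇒ 15
(4) 15|_8 = 8 + 7 ↦ 9 + 7|_9 = 16 ⇒ 15
(5) 15|_9 = 9 + 6 ↦ 10 + 6|_10 = 16 ⇒ 15
(6) 15|_10 = 10 + 5 ↦ 11 + 5|_11 = 16 ⇒ 15
(7) 15|_11 = 11 + 4 ↦ 12 + 4|_12 = 16 ⇒ 15
(8) 15|_12 = 12 + 3 ↦ 13 + 3|_13 = 16 ⇒ 15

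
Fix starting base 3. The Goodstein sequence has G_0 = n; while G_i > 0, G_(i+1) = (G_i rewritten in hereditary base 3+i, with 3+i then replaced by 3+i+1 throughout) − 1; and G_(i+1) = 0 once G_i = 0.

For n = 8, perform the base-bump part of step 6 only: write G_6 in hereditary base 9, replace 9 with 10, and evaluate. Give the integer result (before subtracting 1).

step 0: 8 = 2·3 + 2; sub 4 for 3: 2·4 + 2; = 10; G_1 = 10−1 = 9
step 1: 9 = 2·4 + 1; sub 5 for 4: 2·5 + 1; = 11; G_2 = 11−1 = 10
step 2: 10 = 2·5; sub 6 for 5: 2·6; = 12; G_3 = 12−1 = 11
step 3: 11 = 6 + 5; sub 7 for 6: 7 + 5; = 12; G_4 = 12−1 = 11
step 4: 11 = 7 + 4; sub 8 for 7: 8 + 4; = 12; G_5 = 12−1 = 11
step 5: 11 = 8 + 3; sub 9 for 8: 9 + 3; = 12; G_6 = 12−1 = 11
step 6: 11 = 9 + 2; sub 10 for 9: 10 + 2; = 12; G_7 = 12−1 = 11

12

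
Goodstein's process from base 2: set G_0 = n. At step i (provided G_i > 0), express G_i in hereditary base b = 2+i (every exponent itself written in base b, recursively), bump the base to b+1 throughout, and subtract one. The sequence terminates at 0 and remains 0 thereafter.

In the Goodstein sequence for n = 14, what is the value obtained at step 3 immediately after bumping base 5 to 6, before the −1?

326592

i=0: 14 = 2^(2 + 1) + 2^2 + 2 (b=2); 2→3: 3^(3 + 1) + 3^3 + 3 = 111; 111−1 = 110
i=1: 110 = 3^(3 + 1) + 3^3 + 2 (b=3); 3→4: 4^(4 + 1) + 4^4 + 2 = 1282; 1282−1 = 1281
i=2: 1281 = 4^(4 + 1) + 4^4 + 1 (b=4); 4→5: 5^(5 + 1) + 5^5 + 1 = 18751; 18751−1 = 18750
i=3: 18750 = 5^(5 + 1) + 5^5 (b=5); 5→6: 6^(6 + 1) + 6^6 = 326592; 326592−1 = 326591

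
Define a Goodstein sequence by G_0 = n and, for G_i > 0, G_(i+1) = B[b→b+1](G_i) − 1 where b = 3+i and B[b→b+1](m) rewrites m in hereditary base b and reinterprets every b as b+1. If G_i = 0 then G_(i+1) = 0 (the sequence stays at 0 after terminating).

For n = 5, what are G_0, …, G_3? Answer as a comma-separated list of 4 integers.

step 0: 5 = 3 + 2; sub 4 for 3: 4 + 2; = 6; G_1 = 6−1 = 5
step 1: 5 = 4 + 1; sub 5 for 4: 5 + 1; = 6; G_2 = 6−1 = 5
step 2: 5 = 5; sub 6 for 5: 6; = 6; G_3 = 6−1 = 5

5, 5, 5, 5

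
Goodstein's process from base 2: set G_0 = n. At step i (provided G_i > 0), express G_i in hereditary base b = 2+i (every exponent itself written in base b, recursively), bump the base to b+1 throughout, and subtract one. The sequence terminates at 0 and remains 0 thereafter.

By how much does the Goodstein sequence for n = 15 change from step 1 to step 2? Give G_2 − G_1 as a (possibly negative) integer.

1172

G_0 = 15. HB_2(15) = 2^(2 + 1) + 2^2 + 2 + 1. Bump = 112. G_1 = 111.
G_1 = 111. HB_3(111) = 3^(3 + 1) + 3^3 + 3. Bump = 1284. G_2 = 1283.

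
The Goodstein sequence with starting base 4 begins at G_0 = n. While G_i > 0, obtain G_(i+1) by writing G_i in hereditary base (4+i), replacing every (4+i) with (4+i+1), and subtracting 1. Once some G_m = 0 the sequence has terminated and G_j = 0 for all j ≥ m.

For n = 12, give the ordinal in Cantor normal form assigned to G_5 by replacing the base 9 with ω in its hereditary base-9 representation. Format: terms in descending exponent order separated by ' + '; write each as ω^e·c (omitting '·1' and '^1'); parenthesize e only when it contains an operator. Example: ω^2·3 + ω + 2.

G_0=12  [base 4] 3·4  →[4↦5]→  3·5 = 15  −1 ⇒ G_1=14
G_1=14  [base 5] 2·5 + 4  →[5↦6]→  2·6 + 4 = 16  −1 ⇒ G_2=15
G_2=15  [base 6] 2·6 + 3  →[6↦7]→  2·7 + 3 = 17  −1 ⇒ G_3=16
G_3=16  [base 7] 2·7 + 2  →[7↦8]→  2·8 + 2 = 18  −1 ⇒ G_4=17
G_4=17  [base 8] 2·8 + 1  →[8↦9]→  2·9 + 1 = 19  −1 ⇒ G_5=18
G_5=18  [base 9] 2·9  →[9↦10]→  2·10 = 20  −1 ⇒ G_6=19

ω·2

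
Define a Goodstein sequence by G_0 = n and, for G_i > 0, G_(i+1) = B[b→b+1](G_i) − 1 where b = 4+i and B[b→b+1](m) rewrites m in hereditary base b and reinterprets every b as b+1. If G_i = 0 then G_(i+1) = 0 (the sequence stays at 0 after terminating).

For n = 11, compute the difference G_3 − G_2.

[0] 11 ≡ 2·4 + 3 (base 4). Lift 5: 13. −1: 12.
[1] 12 ≡ 2·5 + 2 (base 5). Lift 6: 14. −1: 13.
[2] 13 ≡ 2·6 + 1 (base 6). Lift 7: 15. −1: 14.

1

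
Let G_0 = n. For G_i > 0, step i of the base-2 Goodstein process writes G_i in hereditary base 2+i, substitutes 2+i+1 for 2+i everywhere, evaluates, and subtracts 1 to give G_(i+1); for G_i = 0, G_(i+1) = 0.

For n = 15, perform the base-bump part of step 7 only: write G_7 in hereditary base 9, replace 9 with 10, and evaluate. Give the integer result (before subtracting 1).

i=0: 15 = 2^(2 + 1) + 2^2 + 2 + 1 (b=2); 2→3: 3^(3 + 1) + 3^3 + 3 + 1 = 112; 112−1 = 111
i=1: 111 = 3^(3 + 1) + 3^3 + 3 (b=3); 3→4: 4^(4 + 1) + 4^4 + 4 = 1284; 1284−1 = 1283
i=2: 1283 = 4^(4 + 1) + 4^4 + 3 (b=4); 4→5: 5^(5 + 1) + 5^5 + 3 = 18753; 18753−1 = 18752
i=3: 18752 = 5^(5 + 1) + 5^5 + 2 (b=5); 5→6: 6^(6 + 1) + 6^6 + 2 = 326594; 326594−1 = 326593
i=4: 326593 = 6^(6 + 1) + 6^6 + 1 (b=6); 6→7: 7^(7 + 1) + 7^7 + 1 = 6588345; 6588345−1 = 6588344
i=5: 6588344 = 7^(7 + 1) + 7^7 (b=7); 7→8: 8^(8 + 1) + 8^8 = 150994944; 150994944−1 = 150994943
i=6: 150994943 = 8^(8 + 1) + 7·8^7 + 7·8^6 + 7·8^5 + 7·8^4 + 7·8^3 + 7·8^2 + 7·8 + 7 (b=8); 8→9: 9^(9 + 1) + 7·9^7 + 7·9^6 + 7·9^5 + 7·9^4 + 7·9^3 + 7·9^2 + 7·9 + 7 = 3524450281; 3524450281−1 = 3524450280

100077777776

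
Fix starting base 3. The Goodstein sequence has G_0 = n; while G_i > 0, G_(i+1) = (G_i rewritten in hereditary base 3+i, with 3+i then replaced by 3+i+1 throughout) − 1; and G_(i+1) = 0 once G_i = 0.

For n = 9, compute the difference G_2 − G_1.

2

G_0=9  [base 3] 3^2  →[3↦4]→  4^2 = 16  −1 ⇒ G_1=15
G_1=15  [base 4] 3·4 + 3  →[4↦5]→  3·5 + 3 = 18  −1 ⇒ G_2=17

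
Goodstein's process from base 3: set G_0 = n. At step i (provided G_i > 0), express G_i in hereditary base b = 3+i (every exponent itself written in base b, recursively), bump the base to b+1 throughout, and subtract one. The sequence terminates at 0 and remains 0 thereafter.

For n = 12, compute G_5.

G_0 = 12. HB_3(12) = 3^2 + 3. Bump = 20. G_1 = 19.
G_1 = 19. HB_4(19) = 4^2 + 3. Bump = 28. G_2 = 27.
G_2 = 27. HB_5(27) = 5^2 + 2. Bump = 38. G_3 = 37.
G_3 = 37. HB_6(37) = 6^2 + 1. Bump = 50. G_4 = 49.
G_4 = 49. HB_7(49) = 7^2. Bump = 64. G_5 = 63.
G_5 = 63. HB_8(63) = 7·8 + 7. Bump = 70. G_6 = 69.

63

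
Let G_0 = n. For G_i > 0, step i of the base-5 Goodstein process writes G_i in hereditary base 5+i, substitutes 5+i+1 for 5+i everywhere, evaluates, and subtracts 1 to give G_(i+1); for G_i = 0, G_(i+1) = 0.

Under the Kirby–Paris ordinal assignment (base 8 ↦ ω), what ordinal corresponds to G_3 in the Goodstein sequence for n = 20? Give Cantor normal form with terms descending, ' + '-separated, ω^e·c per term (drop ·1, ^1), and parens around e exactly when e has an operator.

G_0 = 20. HB_5(20) = 4·5. Bump = 24. G_1 = 23.
G_1 = 23. HB_6(23) = 3·6 + 5. Bump = 26. G_2 = 25.
G_2 = 25. HB_7(25) = 3·7 + 4. Bump = 28. G_3 = 27.

ω·3 + 3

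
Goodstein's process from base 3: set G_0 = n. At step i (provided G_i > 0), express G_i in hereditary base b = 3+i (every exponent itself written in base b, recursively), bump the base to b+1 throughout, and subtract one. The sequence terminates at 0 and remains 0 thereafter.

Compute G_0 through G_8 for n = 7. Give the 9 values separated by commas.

(0) 7|_3 = 2·3 + 1 ↦ 2·4 + 1|_4 = 9 ⇒ 8
(1) 8|_4 = 2·4 ↦ 2·5|_5 = 10 ⇒ 9
(2) 9|_5 = 5 + 4 ↦ 6 + 4|_6 = 10 ⇒ 9
(3) 9|_6 = 6 + 3 ↦ 7 + 3|_7 = 10 ⇒ 9
(4) 9|_7 = 7 + 2 ↦ 8 + 2|_8 = 10 ⇒ 9
(5) 9|_8 = 8 + 1 ↦ 9 + 1|_9 = 10 ⇒ 9
(6) 9|_9 = 9 ↦ 10|_10 = 10 ⇒ 9
(7) 9|_10 = 9 ↦ 9|_11 = 9 ⇒ 8

7, 8, 9, 9, 9, 9, 9, 9, 8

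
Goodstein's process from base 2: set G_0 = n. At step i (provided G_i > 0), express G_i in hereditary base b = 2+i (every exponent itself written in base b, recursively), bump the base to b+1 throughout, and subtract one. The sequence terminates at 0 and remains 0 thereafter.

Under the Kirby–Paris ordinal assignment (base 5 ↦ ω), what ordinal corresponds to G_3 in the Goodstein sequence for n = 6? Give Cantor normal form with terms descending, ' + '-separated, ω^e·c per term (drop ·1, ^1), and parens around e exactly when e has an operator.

ω^ω

G_0 = 6. HB_2(6) = 2^2 + 2. Bump = 30. G_1 = 29.
G_1 = 29. HB_3(29) = 3^3 + 2. Bump = 258. G_2 = 257.
G_2 = 257. HB_4(257) = 4^4 + 1. Bump = 3126. G_3 = 3125.
G_3 = 3125. HB_5(3125) = 5^5. Bump = 46656. G_4 = 46655.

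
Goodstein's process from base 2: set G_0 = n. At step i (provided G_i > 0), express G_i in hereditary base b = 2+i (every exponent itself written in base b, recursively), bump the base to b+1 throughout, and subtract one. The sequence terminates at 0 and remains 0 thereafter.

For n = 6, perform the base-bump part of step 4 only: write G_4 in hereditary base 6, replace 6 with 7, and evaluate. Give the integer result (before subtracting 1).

98040

6 —HB2→ 2^2 + 2 —bump→ 3^3 + 3 = 30 —(−1)→ 29
29 —HB3→ 3^3 + 2 —bump→ 4^4 + 2 = 258 —(−1)→ 257
257 —HB4→ 4^4 + 1 —bump→ 5^5 + 1 = 3126 —(−1)→ 3125
3125 —HB5→ 5^5 —bump→ 6^6 = 46656 —(−1)→ 46655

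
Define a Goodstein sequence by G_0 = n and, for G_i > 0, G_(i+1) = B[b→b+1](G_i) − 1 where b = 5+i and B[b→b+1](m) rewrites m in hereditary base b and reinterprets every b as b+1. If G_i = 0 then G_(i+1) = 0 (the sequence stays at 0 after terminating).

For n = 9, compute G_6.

G_0 = 9. HB_5(9) = 5 + 4. Bump = 10. G_1 = 9.
G_1 = 9. HB_6(9) = 6 + 3. Bump = 10. G_2 = 9.
G_2 = 9. HB_7(9) = 7 + 2. Bump = 10. G_3 = 9.
G_3 = 9. HB_8(9) = 8 + 1. Bump = 10. G_4 = 9.
G_4 = 9. HB_9(9) = 9. Bump = 10. G_5 = 9.
G_5 = 9. HB_10(9) = 9. Bump = 9. G_6 = 8.
G_6 = 8. HB_11(8) = 8. Bump = 8. G_7 = 7.

8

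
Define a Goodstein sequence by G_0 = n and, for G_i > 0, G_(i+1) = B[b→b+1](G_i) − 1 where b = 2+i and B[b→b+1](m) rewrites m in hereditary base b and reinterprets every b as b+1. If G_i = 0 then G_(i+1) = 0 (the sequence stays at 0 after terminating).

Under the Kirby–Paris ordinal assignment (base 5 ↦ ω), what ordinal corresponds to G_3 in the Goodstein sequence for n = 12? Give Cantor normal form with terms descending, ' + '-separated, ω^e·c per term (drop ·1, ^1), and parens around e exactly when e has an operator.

ω^(ω + 1) + ω^2·2 + ω·2

(0) 12|_2 = 2^(2 + 1) + 2^2 ↦ 3^(3 + 1) + 3^3|_3 = 108 ⇒ 107
(1) 107|_3 = 3^(3 + 1) + 2·3^2 + 2·3 + 2 ↦ 4^(4 + 1) + 2·4^2 + 2·4 + 2|_4 = 1066 ⇒ 1065
(2) 1065|_4 = 4^(4 + 1) + 2·4^2 + 2·4 + 1 ↦ 5^(5 + 1) + 2·5^2 + 2·5 + 1|_5 = 15686 ⇒ 15685
(3) 15685|_5 = 5^(5 + 1) + 2·5^2 + 2·5 ↦ 6^(6 + 1) + 2·6^2 + 2·6|_6 = 280020 ⇒ 280019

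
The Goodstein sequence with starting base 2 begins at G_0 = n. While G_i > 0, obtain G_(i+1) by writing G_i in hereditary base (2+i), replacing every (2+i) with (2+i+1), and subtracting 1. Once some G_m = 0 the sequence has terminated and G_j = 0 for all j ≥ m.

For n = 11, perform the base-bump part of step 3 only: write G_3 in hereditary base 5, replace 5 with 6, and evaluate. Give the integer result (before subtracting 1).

base 2: 11 = 2^(2 + 1) + 2 + 1; at 3: 3^(3 + 1) + 3 + 1 = 85; next = 84
base 3: 84 = 3^(3 + 1) + 3; at 4: 4^(4 + 1) + 4 = 1028; next = 1027
base 4: 1027 = 4^(4 + 1) + 3; at 5: 5^(5 + 1) + 3 = 15628; next = 15627
base 5: 15627 = 5^(5 + 1) + 2; at 6: 6^(6 + 1) + 2 = 279938; next = 279937

279938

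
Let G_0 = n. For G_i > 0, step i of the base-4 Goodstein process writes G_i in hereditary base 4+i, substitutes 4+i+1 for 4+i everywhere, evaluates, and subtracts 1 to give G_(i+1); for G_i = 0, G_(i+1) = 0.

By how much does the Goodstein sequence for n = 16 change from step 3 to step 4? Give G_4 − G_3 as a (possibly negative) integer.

i=0: 16 = 4^2 (b=4); 4→5: 5^2 = 25; 25−1 = 24
i=1: 24 = 4·5 + 4 (b=5); 5→6: 4·6 + 4 = 28; 28−1 = 27
i=2: 27 = 4·6 + 3 (b=6); 6→7: 4·7 + 3 = 31; 31−1 = 30
i=3: 30 = 4·7 + 2 (b=7); 7→8: 4·8 + 2 = 34; 34−1 = 33

3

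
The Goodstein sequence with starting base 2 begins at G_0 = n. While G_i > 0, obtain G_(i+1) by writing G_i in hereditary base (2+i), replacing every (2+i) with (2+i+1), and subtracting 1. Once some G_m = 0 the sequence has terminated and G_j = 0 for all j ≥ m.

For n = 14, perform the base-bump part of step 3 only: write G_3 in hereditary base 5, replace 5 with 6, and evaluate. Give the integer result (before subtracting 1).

G_0=14  [base 2] 2^(2 + 1) + 2^2 + 2  →[2↦3]→  3^(3 + 1) + 3^3 + 3 = 111  −1 ⇒ G_1=110
G_1=110  [base 3] 3^(3 + 1) + 3^3 + 2  →[3↦4]→  4^(4 + 1) + 4^4 + 2 = 1282  −1 ⇒ G_2=1281
G_2=1281  [base 4] 4^(4 + 1) + 4^4 + 1  →[4↦5]→  5^(5 + 1) + 5^5 + 1 = 18751  −1 ⇒ G_3=18750
G_3=18750  [base 5] 5^(5 + 1) + 5^5  →[5↦6]→  6^(6 + 1) + 6^6 = 326592  −1 ⇒ G_4=326591

326592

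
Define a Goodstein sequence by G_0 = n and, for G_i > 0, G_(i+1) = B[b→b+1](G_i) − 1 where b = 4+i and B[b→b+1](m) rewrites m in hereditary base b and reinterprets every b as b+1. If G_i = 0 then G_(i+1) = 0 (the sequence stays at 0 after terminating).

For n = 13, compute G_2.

G_0=13  [base 4] 3·4 + 1  →[4↦5]→  3·5 + 1 = 16  −1 ⇒ G_1=15
G_1=15  [base 5] 3·5  →[5↦6]→  3·6 = 18  −1 ⇒ G_2=17
G_2=17  [base 6] 2·6 + 5  →[6↦7]→  2·7 + 5 = 19  −1 ⇒ G_3=18

17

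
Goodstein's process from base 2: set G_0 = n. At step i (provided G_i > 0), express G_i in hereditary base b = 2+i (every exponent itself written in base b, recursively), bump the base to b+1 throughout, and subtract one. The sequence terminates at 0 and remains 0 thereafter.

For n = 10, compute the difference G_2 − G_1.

10 —HB2→ 2^(2 + 1) + 2 —bump→ 3^(3 + 1) + 3 = 84 —(−1)→ 83
83 —HB3→ 3^(3 + 1) + 2 —bump→ 4^(4 + 1) + 2 = 1026 —(−1)→ 1025

942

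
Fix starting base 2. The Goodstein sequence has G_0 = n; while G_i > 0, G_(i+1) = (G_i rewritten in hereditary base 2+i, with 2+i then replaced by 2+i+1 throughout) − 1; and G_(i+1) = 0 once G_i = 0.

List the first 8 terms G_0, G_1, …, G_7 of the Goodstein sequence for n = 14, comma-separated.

14, 110, 1281, 18750, 326591, 5862840, 134404971, 3487116548

(0) 14|_2 = 2^(2 + 1) + 2^2 + 2 ↦ 3^(3 + 1) + 3^3 + 3|_3 = 111 ⇒ 110
(1) 110|_3 = 3^(3 + 1) + 3^3 + 2 ↦ 4^(4 + 1) + 4^4 + 2|_4 = 1282 ⇒ 1281
(2) 1281|_4 = 4^(4 + 1) + 4^4 + 1 ↦ 5^(5 + 1) + 5^5 + 1|_5 = 18751 ⇒ 18750
(3) 18750|_5 = 5^(5 + 1) + 5^5 ↦ 6^(6 + 1) + 6^6|_6 = 326592 ⇒ 326591
(4) 326591|_6 = 6^(6 + 1) + 5·6^5 + 5·6^4 + 5·6^3 + 5·6^2 + 5·6 + 5 ↦ 7^(7 + 1) + 5·7^5 + 5·7^4 + 5·7^3 + 5·7^2 + 5·7 + 5|_7 = 5862841 ⇒ 5862840
(5) 5862840|_7 = 7^(7 + 1) + 5·7^5 + 5·7^4 + 5·7^3 + 5·7^2 + 5·7 + 4 ↦ 8^(8 + 1) + 5·8^5 + 5·8^4 + 5·8^3 + 5·8^2 + 5·8 + 4|_8 = 134404972 ⇒ 134404971
(6) 134404971|_8 = 8^(8 + 1) + 5·8^5 + 5·8^4 + 5·8^3 + 5·8^2 + 5·8 + 3 ↦ 9^(9 + 1) + 5·9^5 + 5·9^4 + 5·9^3 + 5·9^2 + 5·9 + 3|_9 = 3487116549 ⇒ 3487116548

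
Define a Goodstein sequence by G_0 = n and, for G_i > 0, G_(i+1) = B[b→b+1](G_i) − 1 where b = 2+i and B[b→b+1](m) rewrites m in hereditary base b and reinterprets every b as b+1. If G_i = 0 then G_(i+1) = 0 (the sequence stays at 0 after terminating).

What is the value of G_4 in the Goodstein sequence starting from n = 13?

280711

G_0 = 13. HB_2(13) = 2^(2 + 1) + 2^2 + 1. Bump = 109. G_1 = 108.
G_1 = 108. HB_3(108) = 3^(3 + 1) + 3^3. Bump = 1280. G_2 = 1279.
G_2 = 1279. HB_4(1279) = 4^(4 + 1) + 3·4^3 + 3·4^2 + 3·4 + 3. Bump = 16093. G_3 = 16092.
G_3 = 16092. HB_5(16092) = 5^(5 + 1) + 3·5^3 + 3·5^2 + 3·5 + 2. Bump = 280712. G_4 = 280711.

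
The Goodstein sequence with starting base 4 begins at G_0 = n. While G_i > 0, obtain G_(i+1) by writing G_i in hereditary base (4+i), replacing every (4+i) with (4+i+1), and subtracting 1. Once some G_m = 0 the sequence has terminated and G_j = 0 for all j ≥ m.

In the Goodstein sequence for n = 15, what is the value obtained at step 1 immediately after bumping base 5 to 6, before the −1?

20

(0) 15|_4 = 3·4 + 3 ↦ 3·5 + 3|_5 = 18 ⇒ 17
(1) 17|_5 = 3·5 + 2 ↦ 3·6 + 2|_6 = 20 ⇒ 19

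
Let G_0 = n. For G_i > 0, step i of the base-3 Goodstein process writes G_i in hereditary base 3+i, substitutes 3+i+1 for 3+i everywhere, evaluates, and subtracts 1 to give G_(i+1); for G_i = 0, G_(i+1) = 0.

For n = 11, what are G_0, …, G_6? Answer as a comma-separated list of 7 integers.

G_0=11  [base 3] 3^2 + 2  →[3↦4]→  4^2 + 2 = 18  −1 ⇒ G_1=17
G_1=17  [base 4] 4^2 + 1  →[4↦5]→  5^2 + 1 = 26  −1 ⇒ G_2=25
G_2=25  [base 5] 5^2  →[5↦6]→  6^2 = 36  −1 ⇒ G_3=35
G_3=35  [base 6] 5·6 + 5  →[6↦7]→  5·7 + 5 = 40  −1 ⇒ G_4=39
G_4=39  [base 7] 5·7 + 4  →[7↦8]→  5·8 + 4 = 44  −1 ⇒ G_5=43
G_5=43  [base 8] 5·8 + 3  →[8↦9]→  5·9 + 3 = 48  −1 ⇒ G_6=47

11, 17, 25, 35, 39, 43, 47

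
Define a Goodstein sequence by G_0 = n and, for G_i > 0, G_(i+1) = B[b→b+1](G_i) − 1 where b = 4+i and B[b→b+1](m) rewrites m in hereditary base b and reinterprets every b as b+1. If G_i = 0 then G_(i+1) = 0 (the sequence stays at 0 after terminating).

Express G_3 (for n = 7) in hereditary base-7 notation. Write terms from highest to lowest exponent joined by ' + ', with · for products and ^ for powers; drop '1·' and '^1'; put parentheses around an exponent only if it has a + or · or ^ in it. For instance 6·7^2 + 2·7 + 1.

G_0=7  [base 4] 4 + 3  →[4↦5]→  5 + 3 = 8  −1 ⇒ G_1=7
G_1=7  [base 5] 5 + 2  →[5↦6]→  6 + 2 = 8  −1 ⇒ G_2=7
G_2=7  [base 6] 6 + 1  →[6↦7]→  7 + 1 = 8  −1 ⇒ G_3=7

7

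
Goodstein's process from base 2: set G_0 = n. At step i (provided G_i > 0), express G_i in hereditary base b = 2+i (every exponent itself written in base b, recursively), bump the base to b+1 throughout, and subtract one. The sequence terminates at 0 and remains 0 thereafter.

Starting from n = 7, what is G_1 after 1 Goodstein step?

G_0 = 7. HB_2(7) = 2^2 + 2 + 1. Bump = 31. G_1 = 30.
G_1 = 30. HB_3(30) = 3^3 + 3. Bump = 260. G_2 = 259.

30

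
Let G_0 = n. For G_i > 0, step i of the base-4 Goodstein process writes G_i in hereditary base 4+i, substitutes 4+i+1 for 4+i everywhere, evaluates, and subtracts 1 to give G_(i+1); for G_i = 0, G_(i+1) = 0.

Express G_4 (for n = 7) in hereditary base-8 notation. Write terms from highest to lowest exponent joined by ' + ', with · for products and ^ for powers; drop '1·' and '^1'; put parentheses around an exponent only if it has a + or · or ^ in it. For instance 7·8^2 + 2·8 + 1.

[0] 7 ≡ 4 + 3 (base 4). Lift 5: 8. −1: 7.
[1] 7 ≡ 5 + 2 (base 5). Lift 6: 8. −1: 7.
[2] 7 ≡ 6 + 1 (base 6). Lift 7: 8. −1: 7.
[3] 7 ≡ 7 (base 7). Lift 8: 8. −1: 7.

7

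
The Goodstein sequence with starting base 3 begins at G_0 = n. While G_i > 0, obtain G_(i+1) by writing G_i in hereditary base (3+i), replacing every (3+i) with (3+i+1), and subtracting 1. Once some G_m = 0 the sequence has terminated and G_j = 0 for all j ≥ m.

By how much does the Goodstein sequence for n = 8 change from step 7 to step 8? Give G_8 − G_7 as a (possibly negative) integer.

0

G_0=8  [base 3] 2·3 + 2  →[3↦4]→  2·4 + 2 = 10  −1 ⇒ G_1=9
G_1=9  [base 4] 2·4 + 1  →[4↦5]→  2·5 + 1 = 11  −1 ⇒ G_2=10
G_2=10  [base 5] 2·5  →[5↦6]→  2·6 = 12  −1 ⇒ G_3=11
G_3=11  [base 6] 6 + 5  →[6↦7]→  7 + 5 = 12  −1 ⇒ G_4=11
G_4=11  [base 7] 7 + 4  →[7↦8]→  8 + 4 = 12  −1 ⇒ G_5=11
G_5=11  [base 8] 8 + 3  →[8↦9]→  9 + 3 = 12  −1 ⇒ G_6=11
G_6=11  [base 9] 9 + 2  →[9↦10]→  10 + 2 = 12  −1 ⇒ G_7=11
G_7=11  [base 10] 10 + 1  →[10↦11]→  11 + 1 = 12  −1 ⇒ G_8=11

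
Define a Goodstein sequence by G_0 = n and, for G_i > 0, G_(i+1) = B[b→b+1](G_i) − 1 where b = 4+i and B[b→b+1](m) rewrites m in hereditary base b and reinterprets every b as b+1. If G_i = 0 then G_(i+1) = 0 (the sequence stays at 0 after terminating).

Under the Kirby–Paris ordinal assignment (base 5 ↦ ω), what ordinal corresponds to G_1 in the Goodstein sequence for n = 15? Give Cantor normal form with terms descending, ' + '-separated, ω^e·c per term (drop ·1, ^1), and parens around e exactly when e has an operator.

G_0 = 15. HB_4(15) = 3·4 + 3. Bump = 18. G_1 = 17.
G_1 = 17. HB_5(17) = 3·5 + 2. Bump = 20. G_2 = 19.

ω·3 + 2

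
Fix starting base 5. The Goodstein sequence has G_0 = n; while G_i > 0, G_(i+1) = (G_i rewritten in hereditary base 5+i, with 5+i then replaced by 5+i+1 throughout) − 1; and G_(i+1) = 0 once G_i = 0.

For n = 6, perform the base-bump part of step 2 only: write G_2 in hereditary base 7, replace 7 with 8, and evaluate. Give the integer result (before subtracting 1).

G_0=6  [base 5] 5 + 1  →[5↦6]→  6 + 1 = 7  −1 ⇒ G_1=6
G_1=6  [base 6] 6  →[6↦7]→  7 = 7  −1 ⇒ G_2=6
G_2=6  [base 7] 6  →[7↦8]→  6 = 6  −1 ⇒ G_3=5

6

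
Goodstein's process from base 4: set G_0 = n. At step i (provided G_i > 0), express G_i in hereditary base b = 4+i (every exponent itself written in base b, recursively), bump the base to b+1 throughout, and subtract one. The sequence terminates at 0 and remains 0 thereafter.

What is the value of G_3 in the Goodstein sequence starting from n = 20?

G_0=20  [base 4] 4^2 + 4  →[4↦5]→  5^2 + 5 = 30  −1 ⇒ G_1=29
G_1=29  [base 5] 5^2 + 4  →[5↦6]→  6^2 + 4 = 40  −1 ⇒ G_2=39
G_2=39  [base 6] 6^2 + 3  →[6↦7]→  7^2 + 3 = 52  −1 ⇒ G_3=51

51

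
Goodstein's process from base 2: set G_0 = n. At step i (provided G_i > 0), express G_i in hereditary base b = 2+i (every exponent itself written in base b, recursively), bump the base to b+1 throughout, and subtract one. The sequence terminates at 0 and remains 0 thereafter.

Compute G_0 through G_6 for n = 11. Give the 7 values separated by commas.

[0] 11 ≡ 2^(2 + 1) + 2 + 1 (base 2). Lift 3: 85. −1: 84.
[1] 84 ≡ 3^(3 + 1) + 3 (base 3). Lift 4: 1028. −1: 1027.
[2] 1027 ≡ 4^(4 + 1) + 3 (base 4). Lift 5: 15628. −1: 15627.
[3] 15627 ≡ 5^(5 + 1) + 2 (base 5). Lift 6: 279938. −1: 279937.
[4] 279937 ≡ 6^(6 + 1) + 1 (base 6). Lift 7: 5764802. −1: 5764801.
[5] 5764801 ≡ 7^(7 + 1) (base 7). Lift 8: 134217728. −1: 134217727.

11, 84, 1027, 15627, 279937, 5764801, 134217727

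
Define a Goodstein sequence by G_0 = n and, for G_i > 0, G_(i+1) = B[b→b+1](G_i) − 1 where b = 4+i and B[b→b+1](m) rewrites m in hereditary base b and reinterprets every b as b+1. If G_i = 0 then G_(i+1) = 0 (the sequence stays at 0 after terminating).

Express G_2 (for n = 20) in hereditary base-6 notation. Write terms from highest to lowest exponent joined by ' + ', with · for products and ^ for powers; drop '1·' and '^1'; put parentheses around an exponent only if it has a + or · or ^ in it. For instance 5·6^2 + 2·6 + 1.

[0] 20 ≡ 4^2 + 4 (base 4). Lift 5: 30. −1: 29.
[1] 29 ≡ 5^2 + 4 (base 5). Lift 6: 40. −1: 39.
[2] 39 ≡ 6^2 + 3 (base 6). Lift 7: 52. −1: 51.

6^2 + 3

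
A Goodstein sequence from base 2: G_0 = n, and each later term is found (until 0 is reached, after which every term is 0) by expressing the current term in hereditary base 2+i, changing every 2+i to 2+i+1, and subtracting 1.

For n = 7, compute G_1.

30

G_0 = 7. HB_2(7) = 2^2 + 2 + 1. Bump = 31. G_1 = 30.
G_1 = 30. HB_3(30) = 3^3 + 3. Bump = 260. G_2 = 259.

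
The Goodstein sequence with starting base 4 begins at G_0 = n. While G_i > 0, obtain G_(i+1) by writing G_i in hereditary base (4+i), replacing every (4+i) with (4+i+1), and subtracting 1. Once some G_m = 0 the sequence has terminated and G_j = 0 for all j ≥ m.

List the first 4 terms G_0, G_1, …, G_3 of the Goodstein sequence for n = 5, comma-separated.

5, 5, 5, 4

[0] 5 ≡ 4 + 1 (base 4). Lift 5: 6. −1: 5.
[1] 5 ≡ 5 (base 5). Lift 6: 6. −1: 5.
[2] 5 ≡ 5 (base 6). Lift 7: 5. −1: 4.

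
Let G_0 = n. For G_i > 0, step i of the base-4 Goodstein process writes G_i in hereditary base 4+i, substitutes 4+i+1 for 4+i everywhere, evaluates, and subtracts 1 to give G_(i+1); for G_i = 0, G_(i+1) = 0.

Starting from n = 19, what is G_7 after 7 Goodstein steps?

step 0: 19 = 4^2 + 3; sub 5 for 4: 5^2 + 3; = 28; G_1 = 28−1 = 27
step 1: 27 = 5^2 + 2; sub 6 for 5: 6^2 + 2; = 38; G_2 = 38−1 = 37
step 2: 37 = 6^2 + 1; sub 7 for 6: 7^2 + 1; = 50; G_3 = 50−1 = 49
step 3: 49 = 7^2; sub 8 for 7: 8^2; = 64; G_4 = 64−1 = 63
step 4: 63 = 7·8 + 7; sub 9 for 8: 7·9 + 7; = 70; G_5 = 70−1 = 69
step 5: 69 = 7·9 + 6; sub 10 for 9: 7·10 + 6; = 76; G_6 = 76−1 = 75
step 6: 75 = 7·10 + 5; sub 11 for 10: 7·11 + 5; = 82; G_7 = 82−1 = 81

81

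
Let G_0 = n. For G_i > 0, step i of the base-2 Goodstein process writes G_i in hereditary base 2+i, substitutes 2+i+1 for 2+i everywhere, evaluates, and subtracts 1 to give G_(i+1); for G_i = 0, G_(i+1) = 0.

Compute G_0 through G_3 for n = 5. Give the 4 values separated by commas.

G_0=5  [base 2] 2^2 + 1  →[2↦3]→  3^3 + 1 = 28  −1 ⇒ G_1=27
G_1=27  [base 3] 3^3  →[3↦4]→  4^4 = 256  −1 ⇒ G_2=255
G_2=255  [base 4] 3·4^3 + 3·4^2 + 3·4 + 3  →[4↦5]→  3·5^3 + 3·5^2 + 3·5 + 3 = 468  −1 ⇒ G_3=467

5, 27, 255, 467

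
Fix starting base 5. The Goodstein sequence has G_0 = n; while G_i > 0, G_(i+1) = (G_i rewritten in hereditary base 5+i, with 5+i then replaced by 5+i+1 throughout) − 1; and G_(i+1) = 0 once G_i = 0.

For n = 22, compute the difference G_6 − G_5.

2

(0) 22|_5 = 4·5 + 2 ↦ 4·6 + 2|_6 = 26 ⇒ 25
(1) 25|_6 = 4·6 + 1 ↦ 4·7 + 1|_7 = 29 ⇒ 28
(2) 28|_7 = 4·7 ↦ 4·8|_8 = 32 ⇒ 31
(3) 31|_8 = 3·8 + 7 ↦ 3·9 + 7|_9 = 34 ⇒ 33
(4) 33|_9 = 3·9 + 6 ↦ 3·10 + 6|_10 = 36 ⇒ 35
(5) 35|_10 = 3·10 + 5 ↦ 3·11 + 5|_11 = 38 ⇒ 37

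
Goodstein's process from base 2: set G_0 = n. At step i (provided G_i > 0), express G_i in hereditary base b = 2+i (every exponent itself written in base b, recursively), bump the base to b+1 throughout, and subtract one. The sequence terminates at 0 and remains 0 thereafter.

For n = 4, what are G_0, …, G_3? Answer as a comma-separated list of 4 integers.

i=0: 4 = 2^2 (b=2); 2→3: 3^3 = 27; 27−1 = 26
i=1: 26 = 2·3^2 + 2·3 + 2 (b=3); 3→4: 2·4^2 + 2·4 + 2 = 42; 42−1 = 41
i=2: 41 = 2·4^2 + 2·4 + 1 (b=4); 4→5: 2·5^2 + 2·5 + 1 = 61; 61−1 = 60

4, 26, 41, 60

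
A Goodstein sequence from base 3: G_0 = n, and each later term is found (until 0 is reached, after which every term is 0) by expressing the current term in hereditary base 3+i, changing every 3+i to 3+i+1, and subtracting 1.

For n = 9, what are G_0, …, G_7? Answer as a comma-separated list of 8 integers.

G_0=9  [base 3] 3^2  →[3↦4]→  4^2 = 16  −1 ⇒ G_1=15
G_1=15  [base 4] 3·4 + 3  →[4↦5]→  3·5 + 3 = 18  −1 ⇒ G_2=17
G_2=17  [base 5] 3·5 + 2  →[5↦6]→  3·6 + 2 = 20  −1 ⇒ G_3=19
G_3=19  [base 6] 3·6 + 1  →[6↦7]→  3·7 + 1 = 22  −1 ⇒ G_4=21
G_4=21  [base 7] 3·7  →[7↦8]→  3·8 = 24  −1 ⇒ G_5=23
G_5=23  [base 8] 2·8 + 7  →[8↦9]→  2·9 + 7 = 25  −1 ⇒ G_6=24
G_6=24  [base 9] 2·9 + 6  →[9↦10]→  2·10 + 6 = 26  −1 ⇒ G_7=25

9, 15, 17, 19, 21, 23, 24, 25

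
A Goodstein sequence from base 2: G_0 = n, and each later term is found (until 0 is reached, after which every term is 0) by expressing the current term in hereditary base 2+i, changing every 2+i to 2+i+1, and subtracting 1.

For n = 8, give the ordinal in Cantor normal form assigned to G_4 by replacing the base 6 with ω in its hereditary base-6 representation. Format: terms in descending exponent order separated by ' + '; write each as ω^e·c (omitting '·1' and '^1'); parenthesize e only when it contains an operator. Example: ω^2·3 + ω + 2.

8 —HB2→ 2^(2 + 1) —bump→ 3^(3 + 1) = 81 —(−1)→ 80
80 —HB3→ 2·3^3 + 2·3^2 + 2·3 + 2 —bump→ 2·4^4 + 2·4^2 + 2·4 + 2 = 554 —(−1)→ 553
553 —HB4→ 2·4^4 + 2·4^2 + 2·4 + 1 —bump→ 2·5^5 + 2·5^2 + 2·5 + 1 = 6311 —(−1)→ 6310
6310 —HB5→ 2·5^5 + 2·5^2 + 2·5 —bump→ 2·6^6 + 2·6^2 + 2·6 = 93396 —(−1)→ 93395

ω^ω·2 + ω^2·2 + ω + 5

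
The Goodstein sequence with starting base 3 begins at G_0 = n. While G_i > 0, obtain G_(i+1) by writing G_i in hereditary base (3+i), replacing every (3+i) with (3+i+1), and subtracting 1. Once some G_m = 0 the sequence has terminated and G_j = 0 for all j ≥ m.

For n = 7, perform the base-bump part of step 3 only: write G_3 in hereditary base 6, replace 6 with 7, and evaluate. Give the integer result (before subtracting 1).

base 3: 7 = 2·3 + 1; at 4: 2·4 + 1 = 9; next = 8
base 4: 8 = 2·4; at 5: 2·5 = 10; next = 9
base 5: 9 = 5 + 4; at 6: 6 + 4 = 10; next = 9
base 6: 9 = 6 + 3; at 7: 7 + 3 = 10; next = 9

10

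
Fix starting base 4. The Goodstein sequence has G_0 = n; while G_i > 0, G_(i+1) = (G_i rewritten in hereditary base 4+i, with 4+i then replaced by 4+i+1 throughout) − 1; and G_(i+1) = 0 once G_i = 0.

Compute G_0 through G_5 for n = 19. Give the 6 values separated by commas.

19 —HB4→ 4^2 + 3 —bump→ 5^2 + 3 = 28 —(−1)→ 27
27 —HB5→ 5^2 + 2 —bump→ 6^2 + 2 = 38 —(−1)→ 37
37 —HB6→ 6^2 + 1 —bump→ 7^2 + 1 = 50 —(−1)→ 49
49 —HB7→ 7^2 —bump→ 8^2 = 64 —(−1)→ 63
63 —HB8→ 7·8 + 7 —bump→ 7·9 + 7 = 70 —(−1)→ 69

19, 27, 37, 49, 63, 69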